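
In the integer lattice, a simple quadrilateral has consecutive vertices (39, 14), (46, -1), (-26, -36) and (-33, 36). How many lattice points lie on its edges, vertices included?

Along each edge there are gcd(|Δx|,|Δy|)+1 lattice points, so counting each shared vertex once the boundary has gcd(7,15) + gcd(72,35) + gcd(7,72) + gcd(72,22) = 1+1+1+2 = 5.

5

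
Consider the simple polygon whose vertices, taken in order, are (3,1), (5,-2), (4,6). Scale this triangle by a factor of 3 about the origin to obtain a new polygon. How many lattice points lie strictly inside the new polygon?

55

By the shoelace formula, twice the signed area is |(3·(-2) − 5·1) + (5·6 − 4·(-2)) + (4·1 − 3·6)| = 13, so the area is 6.5.
The number of boundary lattice points is Σ gcd(|Δx|,|Δy|) = gcd(2,3) + gcd(1,8) + gcd(1,5) = 1+1+1 = 3.
Scaling by 3 multiplies the area by 3² = 9 (so the new area is 58.5) and multiplies the boundary lattice-point count by 3, giving 9.
By Pick's theorem, the interior count of the dilated polygon is 58.5 − 9/2 + 1 = 55.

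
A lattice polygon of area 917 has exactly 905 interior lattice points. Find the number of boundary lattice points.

Pick's theorem gives A = I + B/2 − 1, so B = 2(A − I + 1) = 2(917 − 905 + 1) = 26.

26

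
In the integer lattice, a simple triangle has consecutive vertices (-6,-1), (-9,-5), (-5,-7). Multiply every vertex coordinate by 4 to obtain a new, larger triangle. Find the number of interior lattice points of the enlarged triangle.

Using the shoelace formula, 2A = |[(-6)·(-5) − (-9)·(-1)] + [(-9)·(-7) − (-5)·(-5)] + [(-5)·(-1) − (-6)·(-7)]| = 22, so the area is 11.
The number of boundary lattice points is Σ gcd(|Δx|,|Δy|) = gcd(3,4) + gcd(4,2) + gcd(1,6) = 1+2+1 = 4.
Scaling by 4 multiplies the area by 4² = 16 (so the new area is 176) and multiplies the boundary lattice-point count by 4, giving 16.
By Pick's theorem, the interior count of the dilated polygon is 176 − 16/2 + 1 = 169.

169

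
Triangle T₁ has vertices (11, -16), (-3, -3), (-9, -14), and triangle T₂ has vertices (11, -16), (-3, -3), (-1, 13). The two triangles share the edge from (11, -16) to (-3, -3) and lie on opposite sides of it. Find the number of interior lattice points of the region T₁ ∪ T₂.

The union is the simple quadrilateral with vertices (11, -16), (-9, -14), (-3, -3), (-1, 13) in order.
By the shoelace formula, twice the signed area is |[11·(-14) − (-9)·(-16)] + [(-9)·(-3) − (-3)·(-14)] + [(-3)·13 − (-1)·(-3)] + [(-1)·(-16) − 11·13]| = 482, so the area is 241.
Along each edge there are gcd(|Δx|,|Δy|)+1 lattice points, so counting each shared vertex once the boundary has gcd(20,2) + gcd(6,11) + gcd(2,16) + gcd(12,29) = 2+1+2+1 = 6.
By Pick's theorem I = A − B/2 + 1 = 241 − 6/2 + 1 = 239.

239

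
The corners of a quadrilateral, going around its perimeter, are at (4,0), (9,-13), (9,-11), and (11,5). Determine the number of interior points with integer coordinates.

The shoelace formula gives twice the area as |[4·(-13) − 9·0] + [9·(-11) − 9·(-13)] + [9·5 − 11·(-11)] + [11·0 − 4·5]| = 112, so the area is 56.
The number of boundary lattice points is Σ gcd(|Δx|,|Δy|) = gcd(5,13) + gcd(0,2) + gcd(2,16) + gcd(7,5) = 1+2+2+1 = 6.
Pick's theorem gives I = A − B/2 + 1 = 56 − 6/2 + 1 = 54.

54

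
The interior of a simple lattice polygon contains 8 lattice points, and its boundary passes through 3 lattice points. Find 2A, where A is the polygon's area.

17

Pick's theorem states A = I + B/2 − 1, so A = 8 + 3/2 − 1 = 17/2.
Hence 2A = 17.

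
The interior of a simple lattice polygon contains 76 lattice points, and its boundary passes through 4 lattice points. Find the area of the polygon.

By Pick's theorem, A = I + B/2 − 1 = 76 + 4/2 − 1 = 77.

77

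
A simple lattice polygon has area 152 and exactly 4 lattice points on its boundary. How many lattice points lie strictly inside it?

Pick's theorem A = I + B/2 − 1 rearranges to I = A − B/2 + 1 = 152 − 4/2 + 1 = 151.

151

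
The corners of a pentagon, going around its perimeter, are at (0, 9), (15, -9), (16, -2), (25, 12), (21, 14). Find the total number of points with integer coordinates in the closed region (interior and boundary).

259

Using the shoelace formula, 2A = |[0·(-9) − 15·9] + [15·(-2) − 16·(-9)] + [16·12 − 25·(-2)] + [25·14 − 21·12] + [21·9 − 0·14]| = 508, so the area is 254.
Along each edge there are gcd(|Δx|,|Δy|)+1 lattice points, so counting each shared vertex once the boundary has gcd(15,18) + gcd(1,7) + gcd(9,14) + gcd(4,2) + gcd(21,5) = 3+1+1+2+1 = 8.
Pick's theorem gives I = A − B/2 + 1 = 254 − 8/2 + 1 = 251, so the closed region contains I + B = 251 + 8 = 259 lattice points.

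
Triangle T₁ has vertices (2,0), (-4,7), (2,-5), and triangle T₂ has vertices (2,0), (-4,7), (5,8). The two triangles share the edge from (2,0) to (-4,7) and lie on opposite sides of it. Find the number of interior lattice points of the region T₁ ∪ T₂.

44

The union is the simple quadrilateral with vertices (2,0), (2,-5), (-4,7), (5,8) in order.
The shoelace formula gives twice the area as |(2·(-5) − 2·0) + (2·7 − (-4)·(-5)) + ((-4)·8 − 5·7) + (5·0 − 2·8)| = 99, so the area is 99/2.
Summing gcd(|Δx|,|Δy|) over the edges gives the boundary count: gcd(0,5) + gcd(6,12) + gcd(9,1) + gcd(3,8) = 5+6+1+1 = 13.
By Pick's theorem I = A − B/2 + 1 = 99/2 − 13/2 + 1 = 44.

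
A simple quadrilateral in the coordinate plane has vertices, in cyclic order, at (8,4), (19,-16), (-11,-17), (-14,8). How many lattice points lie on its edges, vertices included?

Summing gcd(|Δx|,|Δy|) over the edges gives the boundary count: gcd(11,20) + gcd(30,1) + gcd(3,25) + gcd(22,4) = 1+1+1+2 = 5.

5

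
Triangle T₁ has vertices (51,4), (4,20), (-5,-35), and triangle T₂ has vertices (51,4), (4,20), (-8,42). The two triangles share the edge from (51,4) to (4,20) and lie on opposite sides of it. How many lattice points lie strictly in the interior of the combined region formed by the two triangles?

1784

The union is the simple quadrilateral with vertices (51,4), (-5,-35), (4,20), (-8,42) in order.
The shoelace formula gives twice the area as |[51·(-35) − (-5)·4] + [(-5)·20 − 4·(-35)] + [4·42 − (-8)·20] + [(-8)·4 − 51·42]| = 3571, so the area is 3571/2.
The number of boundary lattice points is Σ gcd(|Δx|,|Δy|) = gcd(56,39) + gcd(9,55) + gcd(12,22) + gcd(59,38) = 1+1+2+1 = 5.
By Pick's theorem I = A − B/2 + 1 = 3571/2 − 5/2 + 1 = 1784.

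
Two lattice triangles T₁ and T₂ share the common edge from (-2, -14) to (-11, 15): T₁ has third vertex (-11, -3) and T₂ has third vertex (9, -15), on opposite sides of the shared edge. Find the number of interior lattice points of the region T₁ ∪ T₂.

222

The union is the simple quadrilateral with vertices (-2, -14), (-11, -3), (-11, 15), (9, -15) in order.
Using the shoelace formula, 2A = |((-2)·(-3) − (-11)·(-14)) + ((-11)·15 − (-11)·(-3)) + ((-11)·(-15) − 9·15) + (9·(-14) − (-2)·(-15))| = 472, so the area is 236.
The number of boundary lattice points is Σ gcd(|Δx|,|Δy|) = gcd(9,11) + gcd(0,18) + gcd(20,30) + gcd(11,1) = 1+18+10+1 = 30.
By Pick's theorem I = A − B/2 + 1 = 236 − 30/2 + 1 = 222.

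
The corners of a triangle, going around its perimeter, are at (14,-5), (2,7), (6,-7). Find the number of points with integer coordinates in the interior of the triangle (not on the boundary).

The shoelace formula gives twice the area as |[14·7 − 2·(-5)] + [2·(-7) − 6·7] + [6·(-5) − 14·(-7)]| = 120, so the area is 60.
Along each edge there are gcd(|Δx|,|Δy|)+1 lattice points, so counting each shared vertex once the boundary has gcd(12,12) + gcd(4,14) + gcd(8,2) = 12+2+2 = 16.
Pick's theorem gives I = A − B/2 + 1 = 60 − 16/2 + 1 = 53.

53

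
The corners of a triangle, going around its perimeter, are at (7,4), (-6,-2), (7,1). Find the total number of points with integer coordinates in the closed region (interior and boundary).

23

Using the shoelace formula, 2A = |(7·(-2) − (-6)·4) + ((-6)·1 − 7·(-2)) + (7·4 − 7·1)| = 39, so the area is 19.5.
Along each edge there are gcd(|Δx|,|Δy|)+1 lattice points, so counting each shared vertex once the boundary has gcd(13,6) + gcd(13,3) + gcd(0,3) = 1+1+3 = 5.
Pick's theorem gives I = A − B/2 + 1 = 19.5 − 5/2 + 1 = 18, so the closed region contains I + B = 18 + 5 = 23 lattice points.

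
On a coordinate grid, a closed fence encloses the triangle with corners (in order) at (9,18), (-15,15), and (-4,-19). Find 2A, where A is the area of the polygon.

The shoelace formula gives twice the area as |(9·15 − (-15)·18) + ((-15)·(-19) − (-4)·15) + ((-4)·18 − 9·(-19))| = 849, so the area is 424.5.

849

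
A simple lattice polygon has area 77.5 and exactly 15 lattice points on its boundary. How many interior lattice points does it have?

From Pick's theorem, I = A − B/2 + 1 = 77.5 − 15/2 + 1 = 71.

71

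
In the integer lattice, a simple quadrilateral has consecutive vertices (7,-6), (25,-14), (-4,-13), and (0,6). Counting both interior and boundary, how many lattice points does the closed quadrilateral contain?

The shoelace formula gives twice the area as |[7·(-14) − 25·(-6)] + [25·(-13) − (-4)·(-14)] + [(-4)·6 − 0·(-13)] + [0·(-6) − 7·6]| = 395, so the area is 395/2.
The number of boundary lattice points is Σ gcd(|Δx|,|Δy|) = gcd(18,8) + gcd(29,1) + gcd(4,19) + gcd(7,12) = 2+1+1+1 = 5.
Pick's theorem gives I = A − B/2 + 1 = 395/2 − 5/2 + 1 = 196, so the closed region contains I + B = 196 + 5 = 201 lattice points.

201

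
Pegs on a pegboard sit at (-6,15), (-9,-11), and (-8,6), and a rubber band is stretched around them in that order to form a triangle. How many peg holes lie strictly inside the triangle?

By the shoelace formula, twice the signed area is |((-6)·(-11) − (-9)·15) + ((-9)·6 − (-8)·(-11)) + ((-8)·15 − (-6)·6)| = 25, so the area is 12.5.
Along each edge there are gcd(|Δx|,|Δy|)+1 lattice points, so counting each shared vertex once the boundary has gcd(3,26) + gcd(1,17) + gcd(2,9) = 1+1+1 = 3.
By Pick's theorem A = I + B/2 − 1, so I = 12.5 − 3/2 + 1 = 12.

12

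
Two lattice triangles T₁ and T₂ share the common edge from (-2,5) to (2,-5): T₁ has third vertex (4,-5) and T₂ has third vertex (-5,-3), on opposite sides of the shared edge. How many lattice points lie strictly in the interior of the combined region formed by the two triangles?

39

The union is the simple quadrilateral with vertices (-2,5), (4,-5), (2,-5), (-5,-3) in order.
The shoelace formula gives twice the area as |((-2)·(-5) − 4·5) + (4·(-5) − 2·(-5)) + (2·(-3) − (-5)·(-5)) + ((-5)·5 − (-2)·(-3))| = 82, so the area is 41.
The number of boundary lattice points is Σ gcd(|Δx|,|Δy|) = gcd(6,10) + gcd(2,0) + gcd(7,2) + gcd(3,8) = 2+2+1+1 = 6.
By Pick's theorem I = A − B/2 + 1 = 41 − 6/2 + 1 = 39.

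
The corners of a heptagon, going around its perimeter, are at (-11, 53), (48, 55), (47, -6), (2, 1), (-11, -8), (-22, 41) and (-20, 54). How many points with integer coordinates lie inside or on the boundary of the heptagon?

3719

The shoelace formula gives twice the area as |[(-11)·55 − 48·53] + [48·(-6) − 47·55] + [47·1 − 2·(-6)] + [2·(-8) − (-11)·1] + [(-11)·41 − (-22)·(-8)] + [(-22)·54 − (-20)·41] + [(-20)·53 − (-11)·54]| = 7429, so the area is 7429/2.
Summing gcd(|Δx|,|Δy|) over the edges gives the boundary count: gcd(59,2) + gcd(1,61) + gcd(45,7) + gcd(13,9) + gcd(11,49) + gcd(2,13) + gcd(9,1) = 1+1+1+1+1+1+1 = 7.
Pick's theorem gives I = A − B/2 + 1 = 7429/2 − 7/2 + 1 = 3712, so the closed region contains I + B = 3712 + 7 = 3719 lattice points.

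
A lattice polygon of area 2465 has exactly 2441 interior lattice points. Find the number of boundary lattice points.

Pick's theorem gives A = I + B/2 − 1, so B = 2(A − I + 1) = 2(2465 − 2441 + 1) = 50.

50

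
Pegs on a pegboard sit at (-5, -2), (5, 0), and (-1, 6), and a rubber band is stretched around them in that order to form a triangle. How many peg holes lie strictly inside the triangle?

The shoelace formula gives twice the area as |[(-5)·0 − 5·(-2)] + [5·6 − (-1)·0] + [(-1)·(-2) − (-5)·6]| = 72, so the area is 36.
The number of boundary lattice points is Σ gcd(|Δx|,|Δy|) = gcd(10,2) + gcd(6,6) + gcd(4,8) = 2+6+4 = 12.
Pick's theorem gives I = A − B/2 + 1 = 36 − 12/2 + 1 = 31.

31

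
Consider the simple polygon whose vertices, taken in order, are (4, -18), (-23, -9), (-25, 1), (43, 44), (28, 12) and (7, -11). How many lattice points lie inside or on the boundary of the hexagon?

1524

Using the shoelace formula, 2A = |[4·(-9) − (-23)·(-18)] + [(-23)·1 − (-25)·(-9)] + [(-25)·44 − 43·1] + [43·12 − 28·44] + [28·(-11) − 7·12] + [7·(-18) − 4·(-11)]| = 3031, so the area is 1515.5.
The number of boundary lattice points is Σ gcd(|Δx|,|Δy|) = gcd(27,9) + gcd(2,10) + gcd(68,43) + gcd(15,32) + gcd(21,23) + gcd(3,7) = 9+2+1+1+1+1 = 15.
Pick's theorem gives I = A − B/2 + 1 = 1515.5 − 15/2 + 1 = 1509, so the closed region contains I + B = 1509 + 15 = 1524 lattice points.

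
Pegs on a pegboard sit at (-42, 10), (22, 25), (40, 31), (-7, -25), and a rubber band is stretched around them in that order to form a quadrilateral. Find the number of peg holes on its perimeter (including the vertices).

43

Summing gcd(|Δx|,|Δy|) over the edges gives the boundary count: gcd(64,15) + gcd(18,6) + gcd(47,56) + gcd(35,35) = 1+6+1+35 = 43.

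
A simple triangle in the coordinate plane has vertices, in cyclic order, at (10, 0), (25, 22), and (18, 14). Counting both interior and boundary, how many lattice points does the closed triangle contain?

20

By the shoelace formula, twice the signed area is |(10·22 − 25·0) + (25·14 − 18·22) + (18·0 − 10·14)| = 34, so the area is 17.
The number of boundary lattice points is Σ gcd(|Δx|,|Δy|) = gcd(15,22) + gcd(7,8) + gcd(8,14) = 1+1+2 = 4.
Pick's theorem gives I = A − B/2 + 1 = 17 − 4/2 + 1 = 16, so the closed region contains I + B = 16 + 4 = 20 lattice points.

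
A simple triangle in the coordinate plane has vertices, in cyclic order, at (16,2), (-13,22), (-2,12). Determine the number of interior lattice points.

The shoelace formula gives twice the area as |[16·22 − (-13)·2] + [(-13)·12 − (-2)·22] + [(-2)·2 − 16·12]| = 70, so the area is 35.
The number of boundary lattice points is Σ gcd(|Δx|,|Δy|) = gcd(29,20) + gcd(11,10) + gcd(18,10) = 1+1+2 = 4.
Pick's theorem gives I = A − B/2 + 1 = 35 − 4/2 + 1 = 34.

34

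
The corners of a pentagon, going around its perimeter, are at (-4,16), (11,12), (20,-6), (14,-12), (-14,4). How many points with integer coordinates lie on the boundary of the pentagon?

22

Summing gcd(|Δx|,|Δy|) over the edges gives the boundary count: gcd(15,4) + gcd(9,18) + gcd(6,6) + gcd(28,16) + gcd(10,12) = 1+9+6+4+2 = 22.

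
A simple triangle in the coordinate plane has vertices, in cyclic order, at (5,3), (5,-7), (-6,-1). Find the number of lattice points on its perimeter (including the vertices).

Along each edge there are gcd(|Δx|,|Δy|)+1 lattice points, so counting each shared vertex once the boundary has gcd(0,10) + gcd(11,6) + gcd(11,4) = 10+1+1 = 12.

12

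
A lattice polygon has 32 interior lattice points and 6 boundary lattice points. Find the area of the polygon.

34

Pick's theorem states A = I + B/2 − 1, so A = 32 + 6/2 − 1 = 34.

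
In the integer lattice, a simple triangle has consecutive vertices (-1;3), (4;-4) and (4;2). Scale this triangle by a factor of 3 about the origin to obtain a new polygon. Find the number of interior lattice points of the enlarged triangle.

124

By the shoelace formula, twice the signed area is |[(-1)·(-4) − 4·3] + [4·2 − 4·(-4)] + [4·3 − (-1)·2]| = 30, so the area is 15.
Summing gcd(|Δx|,|Δy|) over the edges gives the boundary count: gcd(5,7) + gcd(0,6) + gcd(5,1) = 1+6+1 = 8.
Scaling by 3 multiplies the area by 3² = 9 (so the new area is 135) and multiplies the boundary lattice-point count by 3, giving 24.
By Pick's theorem, the interior count of the dilated polygon is 135 − 24/2 + 1 = 124.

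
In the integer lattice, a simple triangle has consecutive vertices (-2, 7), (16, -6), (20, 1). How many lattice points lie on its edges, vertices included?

4

The number of boundary lattice points is Σ gcd(|Δx|,|Δy|) = gcd(18,13) + gcd(4,7) + gcd(22,6) = 1+1+2 = 4.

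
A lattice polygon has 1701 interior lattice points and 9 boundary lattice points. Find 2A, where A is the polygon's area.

3409

Pick's theorem states A = I + B/2 − 1, so A = 1701 + 9/2 − 1 = 3409/2.
Hence 2A = 3409.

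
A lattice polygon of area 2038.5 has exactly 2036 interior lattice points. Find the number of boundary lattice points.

7

Pick's theorem gives A = I + B/2 − 1, so B = 2(A − I + 1) = 2(2038.5 − 2036 + 1) = 7.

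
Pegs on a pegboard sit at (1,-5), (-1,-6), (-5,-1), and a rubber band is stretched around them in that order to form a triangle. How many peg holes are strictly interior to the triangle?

6

By the shoelace formula, twice the signed area is |(1·(-6) − (-1)·(-5)) + ((-1)·(-1) − (-5)·(-6)) + ((-5)·(-5) − 1·(-1))| = 14, so the area is 7.
Along each edge there are gcd(|Δx|,|Δy|)+1 lattice points, so counting each shared vertex once the boundary has gcd(2,1) + gcd(4,5) + gcd(6,4) = 1+1+2 = 4.
Pick's theorem gives I = A − B/2 + 1 = 7 − 4/2 + 1 = 6.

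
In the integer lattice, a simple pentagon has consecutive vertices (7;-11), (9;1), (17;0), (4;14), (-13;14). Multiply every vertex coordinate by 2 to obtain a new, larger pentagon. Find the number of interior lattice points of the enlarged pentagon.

1195

By the shoelace formula, twice the signed area is |(7·1 − 9·(-11)) + (9·0 − 17·1) + (17·14 − 4·0) + (4·14 − (-13)·14) + ((-13)·(-11) − 7·14)| = 610, so the area is 305.
The number of boundary lattice points is Σ gcd(|Δx|,|Δy|) = gcd(2,12) + gcd(8,1) + gcd(13,14) + gcd(17,0) + gcd(20,25) = 2+1+1+17+5 = 26.
Scaling by 2 multiplies the area by 2² = 4 (so the new area is 1220) and multiplies the boundary lattice-point count by 2, giving 52.
By Pick's theorem, the interior count of the dilated polygon is 1220 − 52/2 + 1 = 1195.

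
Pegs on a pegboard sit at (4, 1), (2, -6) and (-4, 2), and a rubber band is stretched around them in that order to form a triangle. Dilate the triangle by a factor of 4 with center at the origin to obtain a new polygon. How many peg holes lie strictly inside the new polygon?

457

Using the shoelace formula, 2A = |[4·(-6) − 2·1] + [2·2 − (-4)·(-6)] + [(-4)·1 − 4·2]| = 58, so the area is 29.
Along each edge there are gcd(|Δx|,|Δy|)+1 lattice points, so counting each shared vertex once the boundary has gcd(2,7) + gcd(6,8) + gcd(8,1) = 1+2+1 = 4.
Scaling by 4 multiplies the area by 4² = 16 (so the new area is 464) and multiplies the boundary lattice-point count by 4, giving 16.
By Pick's theorem, the interior count of the dilated polygon is 464 − 16/2 + 1 = 457.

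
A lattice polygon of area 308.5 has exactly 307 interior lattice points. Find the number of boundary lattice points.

5

Pick's theorem gives A = I + B/2 − 1, so B = 2(A − I + 1) = 2(308.5 − 307 + 1) = 5.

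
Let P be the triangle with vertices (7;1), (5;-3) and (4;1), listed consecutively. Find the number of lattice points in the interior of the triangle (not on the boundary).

4

By the shoelace formula, twice the signed area is |(7·(-3) − 5·1) + (5·1 − 4·(-3)) + (4·1 − 7·1)| = 12, so the area is 6.
The number of boundary lattice points is Σ gcd(|Δx|,|Δy|) = gcd(2,4) + gcd(1,4) + gcd(3,0) = 2+1+3 = 6.
Pick's theorem gives I = A − B/2 + 1 = 6 − 6/2 + 1 = 4.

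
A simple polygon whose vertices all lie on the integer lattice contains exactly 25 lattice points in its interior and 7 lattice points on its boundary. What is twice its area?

By Pick's theorem, A = I + B/2 − 1 = 25 + 7/2 − 1 = 55/2.
Hence 2A = 55.

55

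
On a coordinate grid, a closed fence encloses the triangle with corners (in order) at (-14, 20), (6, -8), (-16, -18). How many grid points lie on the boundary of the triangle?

8

The number of boundary lattice points is Σ gcd(|Δx|,|Δy|) = gcd(20,28) + gcd(22,10) + gcd(2,38) = 4+2+2 = 8.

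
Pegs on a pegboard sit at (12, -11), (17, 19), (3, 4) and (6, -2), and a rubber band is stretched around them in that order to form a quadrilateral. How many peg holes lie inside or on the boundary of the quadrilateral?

By the shoelace formula, twice the signed area is |[12·19 − 17·(-11)] + [17·4 − 3·19] + [3·(-2) − 6·4] + [6·(-11) − 12·(-2)]| = 354, so the area is 177.
Along each edge there are gcd(|Δx|,|Δy|)+1 lattice points, so counting each shared vertex once the boundary has gcd(5,30) + gcd(14,15) + gcd(3,6) + gcd(6,9) = 5+1+3+3 = 12.
Pick's theorem gives I = A − B/2 + 1 = 177 − 12/2 + 1 = 172, so the closed region contains I + B = 172 + 12 = 184 lattice points.

184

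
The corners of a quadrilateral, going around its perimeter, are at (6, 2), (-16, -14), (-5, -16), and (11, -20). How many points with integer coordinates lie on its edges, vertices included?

8

Along each edge there are gcd(|Δx|,|Δy|)+1 lattice points, so counting each shared vertex once the boundary has gcd(22,16) + gcd(11,2) + gcd(16,4) + gcd(5,22) = 2+1+4+1 = 8.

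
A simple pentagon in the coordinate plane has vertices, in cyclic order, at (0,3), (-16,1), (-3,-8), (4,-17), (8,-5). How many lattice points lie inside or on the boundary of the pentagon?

Using the shoelace formula, 2A = |[0·1 − (-16)·3] + [(-16)·(-8) − (-3)·1] + [(-3)·(-17) − 4·(-8)] + [4·(-5) − 8·(-17)] + [8·3 − 0·(-5)]| = 402, so the area is 201.
The number of boundary lattice points is Σ gcd(|Δx|,|Δy|) = gcd(16,2) + gcd(13,9) + gcd(7,9) + gcd(4,12) + gcd(8,8) = 2+1+1+4+8 = 16.
Pick's theorem gives I = A − B/2 + 1 = 201 − 16/2 + 1 = 194, so the closed region contains I + B = 194 + 16 = 210 lattice points.

210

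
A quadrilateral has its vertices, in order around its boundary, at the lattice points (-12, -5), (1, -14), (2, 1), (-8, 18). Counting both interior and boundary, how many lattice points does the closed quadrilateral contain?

254

By the shoelace formula, twice the signed area is |((-12)·(-14) − 1·(-5)) + (1·1 − 2·(-14)) + (2·18 − (-8)·1) + ((-8)·(-5) − (-12)·18)| = 502, so the area is 251.
Along each edge there are gcd(|Δx|,|Δy|)+1 lattice points, so counting each shared vertex once the boundary has gcd(13,9) + gcd(1,15) + gcd(10,17) + gcd(4,23) = 1+1+1+1 = 4.
Pick's theorem gives I = A − B/2 + 1 = 251 − 4/2 + 1 = 250, so the closed region contains I + B = 250 + 4 = 254 lattice points.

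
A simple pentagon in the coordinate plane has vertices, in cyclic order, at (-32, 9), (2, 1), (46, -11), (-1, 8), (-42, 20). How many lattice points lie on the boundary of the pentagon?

9

The number of boundary lattice points is Σ gcd(|Δx|,|Δy|) = gcd(34,8) + gcd(44,12) + gcd(47,19) + gcd(41,12) + gcd(10,11) = 2+4+1+1+1 = 9.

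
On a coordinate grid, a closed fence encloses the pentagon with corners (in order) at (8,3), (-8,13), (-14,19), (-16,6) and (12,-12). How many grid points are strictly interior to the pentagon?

310

The shoelace formula gives twice the area as |[8·13 − (-8)·3] + [(-8)·19 − (-14)·13] + [(-14)·6 − (-16)·19] + [(-16)·(-12) − 12·6] + [12·3 − 8·(-12)]| = 630, so the area is 315.
Summing gcd(|Δx|,|Δy|) over the edges gives the boundary count: gcd(16,10) + gcd(6,6) + gcd(2,13) + gcd(28,18) + gcd(4,15) = 2+6+1+2+1 = 12.
By Pick's theorem A = I + B/2 − 1, so I = 315 − 12/2 + 1 = 310.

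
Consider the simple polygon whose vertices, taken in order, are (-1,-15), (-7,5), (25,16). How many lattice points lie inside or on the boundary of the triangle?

The shoelace formula gives twice the area as |[(-1)·5 − (-7)·(-15)] + [(-7)·16 − 25·5] + [25·(-15) − (-1)·16]| = 706, so the area is 353.
Along each edge there are gcd(|Δx|,|Δy|)+1 lattice points, so counting each shared vertex once the boundary has gcd(6,20) + gcd(32,11) + gcd(26,31) = 2+1+1 = 4.
Pick's theorem gives I = A − B/2 + 1 = 353 − 4/2 + 1 = 352, so the closed region contains I + B = 352 + 4 = 356 lattice points.

356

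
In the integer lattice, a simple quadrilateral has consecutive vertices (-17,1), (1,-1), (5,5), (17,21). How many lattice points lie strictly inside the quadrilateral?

206

Using the shoelace formula, 2A = |((-17)·(-1) − 1·1) + (1·5 − 5·(-1)) + (5·21 − 17·5) + (17·1 − (-17)·21)| = 420, so the area is 210.
Along each edge there are gcd(|Δx|,|Δy|)+1 lattice points, so counting each shared vertex once the boundary has gcd(18,2) + gcd(4,6) + gcd(12,16) + gcd(34,20) = 2+2+4+2 = 10.
Pick's theorem gives I = A − B/2 + 1 = 210 − 10/2 + 1 = 206.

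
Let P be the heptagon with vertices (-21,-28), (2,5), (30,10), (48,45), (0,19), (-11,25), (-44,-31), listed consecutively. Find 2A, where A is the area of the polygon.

By the shoelace formula, twice the signed area is |((-21)·5 − 2·(-28)) + (2·10 − 30·5) + (30·45 − 48·10) + (48·19 − 0·45) + (0·25 − (-11)·19) + ((-11)·(-31) − (-44)·25) + ((-44)·(-28) − (-21)·(-31))| = 3834, so the area is 1917.

3834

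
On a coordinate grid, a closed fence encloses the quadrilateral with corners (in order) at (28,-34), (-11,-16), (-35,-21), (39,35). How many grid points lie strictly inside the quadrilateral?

Using the shoelace formula, 2A = |(28·(-16) − (-11)·(-34)) + ((-11)·(-21) − (-35)·(-16)) + ((-35)·35 − 39·(-21)) + (39·(-34) − 28·35)| = 3863, so the area is 1931.5.
Along each edge there are gcd(|Δx|,|Δy|)+1 lattice points, so counting each shared vertex once the boundary has gcd(39,18) + gcd(24,5) + gcd(74,56) + gcd(11,69) = 3+1+2+1 = 7.
Pick's theorem gives I = A − B/2 + 1 = 1931.5 − 7/2 + 1 = 1929.

1929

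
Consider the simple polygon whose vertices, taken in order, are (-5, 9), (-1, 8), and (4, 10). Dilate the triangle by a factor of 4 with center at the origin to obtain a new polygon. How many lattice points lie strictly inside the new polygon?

By the shoelace formula, twice the signed area is |((-5)·8 − (-1)·9) + ((-1)·10 − 4·8) + (4·9 − (-5)·10)| = 13, so the area is 13/2.
The number of boundary lattice points is Σ gcd(|Δx|,|Δy|) = gcd(4,1) + gcd(5,2) + gcd(9,1) = 1+1+1 = 3.
Scaling by 4 multiplies the area by 4² = 16 (so the new area is 104) and multiplies the boundary lattice-point count by 4, giving 12.
By Pick's theorem, the interior count of the dilated polygon is 104 − 12/2 + 1 = 99.

99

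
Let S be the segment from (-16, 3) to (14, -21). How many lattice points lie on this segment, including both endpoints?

7

The number of lattice points on a segment between lattice points is gcd(|Δx|,|Δy|) + 1 = gcd(30,24) + 1 = 6 + 1 = 7.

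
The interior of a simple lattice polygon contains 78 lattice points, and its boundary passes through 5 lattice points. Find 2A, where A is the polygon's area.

Pick's theorem states A = I + B/2 − 1, so A = 78 + 5/2 − 1 = 159/2.
Hence 2A = 159.

159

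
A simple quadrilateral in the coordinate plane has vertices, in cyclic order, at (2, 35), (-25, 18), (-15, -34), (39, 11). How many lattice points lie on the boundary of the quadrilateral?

The number of boundary lattice points is Σ gcd(|Δx|,|Δy|) = gcd(27,17) + gcd(10,52) + gcd(54,45) + gcd(37,24) = 1+2+9+1 = 13.

13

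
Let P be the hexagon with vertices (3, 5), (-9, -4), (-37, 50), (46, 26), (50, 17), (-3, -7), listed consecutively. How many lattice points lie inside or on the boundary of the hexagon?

Using the shoelace formula, 2A = |[3·(-4) − (-9)·5] + [(-9)·50 − (-37)·(-4)] + [(-37)·26 − 46·50] + [46·17 − 50·26] + [50·(-7) − (-3)·17] + [(-3)·5 − 3·(-7)]| = 4638, so the area is 2319.
Along each edge there are gcd(|Δx|,|Δy|)+1 lattice points, so counting each shared vertex once the boundary has gcd(12,9) + gcd(28,54) + gcd(83,24) + gcd(4,9) + gcd(53,24) + gcd(6,12) = 3+2+1+1+1+6 = 14.
Pick's theorem gives I = A − B/2 + 1 = 2319 − 14/2 + 1 = 2313, so the closed region contains I + B = 2313 + 14 = 2327 lattice points.

2327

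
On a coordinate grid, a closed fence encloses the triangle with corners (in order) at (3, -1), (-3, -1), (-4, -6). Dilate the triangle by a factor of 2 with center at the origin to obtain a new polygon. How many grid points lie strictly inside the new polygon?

Using the shoelace formula, 2A = |[3·(-1) − (-3)·(-1)] + [(-3)·(-6) − (-4)·(-1)] + [(-4)·(-1) − 3·(-6)]| = 30, so the area is 15.
Summing gcd(|Δx|,|Δy|) over the edges gives the boundary count: gcd(6,0) + gcd(1,5) + gcd(7,5) = 6+1+1 = 8.
Scaling by 2 multiplies the area by 2² = 4 (so the new area is 60) and multiplies the boundary lattice-point count by 2, giving 16.
By Pick's theorem, the interior count of the dilated polygon is 60 − 16/2 + 1 = 53.

53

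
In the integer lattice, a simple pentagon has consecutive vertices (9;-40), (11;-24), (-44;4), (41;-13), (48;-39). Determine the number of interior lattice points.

Using the shoelace formula, 2A = |(9·(-24) − 11·(-40)) + (11·4 − (-44)·(-24)) + ((-44)·(-13) − 41·4) + (41·(-39) − 48·(-13)) + (48·(-40) − 9·(-39))| = 2924, so the area is 1462.
Summing gcd(|Δx|,|Δy|) over the edges gives the boundary count: gcd(2,16) + gcd(55,28) + gcd(85,17) + gcd(7,26) + gcd(39,1) = 2+1+17+1+1 = 22.
Pick's theorem gives I = A − B/2 + 1 = 1462 − 22/2 + 1 = 1452.

1452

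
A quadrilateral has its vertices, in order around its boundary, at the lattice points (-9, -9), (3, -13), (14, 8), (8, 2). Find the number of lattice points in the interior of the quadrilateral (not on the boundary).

125

By the shoelace formula, twice the signed area is |[(-9)·(-13) − 3·(-9)] + [3·8 − 14·(-13)] + [14·2 − 8·8] + [8·(-9) − (-9)·2]| = 260, so the area is 130.
The number of boundary lattice points is Σ gcd(|Δx|,|Δy|) = gcd(12,4) + gcd(11,21) + gcd(6,6) + gcd(17,11) = 4+1+6+1 = 12.
By Pick's theorem A = I + B/2 − 1, so I = 130 − 12/2 + 1 = 125.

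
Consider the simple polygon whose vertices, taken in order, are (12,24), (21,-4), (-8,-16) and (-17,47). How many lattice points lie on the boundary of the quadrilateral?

Summing gcd(|Δx|,|Δy|) over the edges gives the boundary count: gcd(9,28) + gcd(29,12) + gcd(9,63) + gcd(29,23) = 1+1+9+1 = 12.

12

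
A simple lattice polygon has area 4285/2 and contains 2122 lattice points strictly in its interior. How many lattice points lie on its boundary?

Pick's theorem gives A = I + B/2 − 1, so B = 2(A − I + 1) = 2(4285/2 − 2122 + 1) = 43.

43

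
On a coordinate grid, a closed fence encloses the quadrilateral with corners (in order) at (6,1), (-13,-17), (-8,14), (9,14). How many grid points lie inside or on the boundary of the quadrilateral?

By the shoelace formula, twice the signed area is |(6·(-17) − (-13)·1) + ((-13)·14 − (-8)·(-17)) + ((-8)·14 − 9·14) + (9·1 − 6·14)| = 720, so the area is 360.
The number of boundary lattice points is Σ gcd(|Δx|,|Δy|) = gcd(19,18) + gcd(5,31) + gcd(17,0) + gcd(3,13) = 1+1+17+1 = 20.
Pick's theorem gives I = A − B/2 + 1 = 360 − 20/2 + 1 = 351, so the closed region contains I + B = 351 + 20 = 371 lattice points.

371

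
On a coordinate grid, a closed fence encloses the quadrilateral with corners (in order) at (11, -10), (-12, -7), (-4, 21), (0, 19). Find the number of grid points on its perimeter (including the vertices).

8

The number of boundary lattice points is Σ gcd(|Δx|,|Δy|) = gcd(23,3) + gcd(8,28) + gcd(4,2) + gcd(11,29) = 1+4+2+1 = 8.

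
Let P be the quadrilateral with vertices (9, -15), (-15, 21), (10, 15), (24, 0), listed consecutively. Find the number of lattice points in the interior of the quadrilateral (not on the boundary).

The shoelace formula gives twice the area as |[9·21 − (-15)·(-15)] + [(-15)·15 − 10·21] + [10·0 − 24·15] + [24·(-15) − 9·0]| = 1191, so the area is 595.5.
The number of boundary lattice points is Σ gcd(|Δx|,|Δy|) = gcd(24,36) + gcd(25,6) + gcd(14,15) + gcd(15,15) = 12+1+1+15 = 29.
Pick's theorem gives I = A − B/2 + 1 = 595.5 − 29/2 + 1 = 582.

582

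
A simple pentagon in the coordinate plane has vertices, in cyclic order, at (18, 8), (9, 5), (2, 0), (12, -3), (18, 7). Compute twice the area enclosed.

By the shoelace formula, twice the signed area is |(18·5 − 9·8) + (9·0 − 2·5) + (2·(-3) − 12·0) + (12·7 − 18·(-3)) + (18·8 − 18·7)| = 158, so the area is 79.

158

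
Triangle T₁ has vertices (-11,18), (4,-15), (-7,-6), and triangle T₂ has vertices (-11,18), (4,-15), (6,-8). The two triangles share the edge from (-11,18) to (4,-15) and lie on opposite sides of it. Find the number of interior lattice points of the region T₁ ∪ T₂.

197

The union is the simple quadrilateral with vertices (-11,18), (-7,-6), (4,-15), (6,-8) in order.
Using the shoelace formula, 2A = |((-11)·(-6) − (-7)·18) + ((-7)·(-15) − 4·(-6)) + (4·(-8) − 6·(-15)) + (6·18 − (-11)·(-8))| = 399, so the area is 399/2.
Along each edge there are gcd(|Δx|,|Δy|)+1 lattice points, so counting each shared vertex once the boundary has gcd(4,24) + gcd(11,9) + gcd(2,7) + gcd(17,26) = 4+1+1+1 = 7.
By Pick's theorem I = A − B/2 + 1 = 399/2 − 7/2 + 1 = 197.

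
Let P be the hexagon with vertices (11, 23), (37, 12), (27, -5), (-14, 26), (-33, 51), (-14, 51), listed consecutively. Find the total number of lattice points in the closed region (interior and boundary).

The shoelace formula gives twice the area as |(11·12 − 37·23) + (37·(-5) − 27·12) + (27·26 − (-14)·(-5)) + ((-14)·51 − (-33)·26) + ((-33)·51 − (-14)·51) + ((-14)·23 − 11·51)| = 2304, so the area is 1152.
Along each edge there are gcd(|Δx|,|Δy|)+1 lattice points, so counting each shared vertex once the boundary has gcd(26,11) + gcd(10,17) + gcd(41,31) + gcd(19,25) + gcd(19,0) + gcd(25,28) = 1+1+1+1+19+1 = 24.
Pick's theorem gives I = A − B/2 + 1 = 1152 − 24/2 + 1 = 1141, so the closed region contains I + B = 1141 + 24 = 1165 lattice points.

1165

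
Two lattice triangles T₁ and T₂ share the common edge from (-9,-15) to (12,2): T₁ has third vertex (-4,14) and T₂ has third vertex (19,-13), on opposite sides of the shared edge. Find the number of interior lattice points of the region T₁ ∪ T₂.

The union is the simple quadrilateral with vertices (-9,-15), (-4,14), (12,2), (19,-13) in order.
The shoelace formula gives twice the area as |((-9)·14 − (-4)·(-15)) + ((-4)·2 − 12·14) + (12·(-13) − 19·2) + (19·(-15) − (-9)·(-13))| = 958, so the area is 479.
Along each edge there are gcd(|Δx|,|Δy|)+1 lattice points, so counting each shared vertex once the boundary has gcd(5,29) + gcd(16,12) + gcd(7,15) + gcd(28,2) = 1+4+1+2 = 8.
By Pick's theorem I = A − B/2 + 1 = 479 − 8/2 + 1 = 476.

476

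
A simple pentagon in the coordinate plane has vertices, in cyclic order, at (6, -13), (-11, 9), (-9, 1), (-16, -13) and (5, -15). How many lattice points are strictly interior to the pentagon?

217

Using the shoelace formula, 2A = |(6·9 − (-11)·(-13)) + ((-11)·1 − (-9)·9) + ((-9)·(-13) − (-16)·1) + ((-16)·(-15) − 5·(-13)) + (5·(-13) − 6·(-15))| = 444, so the area is 222.
Summing gcd(|Δx|,|Δy|) over the edges gives the boundary count: gcd(17,22) + gcd(2,8) + gcd(7,14) + gcd(21,2) + gcd(1,2) = 1+2+7+1+1 = 12.
Pick's theorem gives I = A − B/2 + 1 = 222 − 12/2 + 1 = 217.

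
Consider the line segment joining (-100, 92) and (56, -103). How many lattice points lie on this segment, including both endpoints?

The number of lattice points on a segment between lattice points is gcd(|Δx|,|Δy|) + 1 = gcd(156,195) + 1 = 39 + 1 = 40.

40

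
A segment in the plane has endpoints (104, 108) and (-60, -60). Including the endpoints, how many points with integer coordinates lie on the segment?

5

The number of lattice points on a segment between lattice points is gcd(|Δx|,|Δy|) + 1 = gcd(164,168) + 1 = 4 + 1 = 5.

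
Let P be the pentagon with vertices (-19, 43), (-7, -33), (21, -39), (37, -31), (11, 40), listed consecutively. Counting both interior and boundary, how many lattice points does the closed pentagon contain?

The shoelace formula gives twice the area as |[(-19)·(-33) − (-7)·43] + [(-7)·(-39) − 21·(-33)] + [21·(-31) − 37·(-39)] + [37·40 − 11·(-31)] + [11·43 − (-19)·40]| = 5740, so the area is 2870.
Summing gcd(|Δx|,|Δy|) over the edges gives the boundary count: gcd(12,76) + gcd(28,6) + gcd(16,8) + gcd(26,71) + gcd(30,3) = 4+2+8+1+3 = 18.
Pick's theorem gives I = A − B/2 + 1 = 2870 − 18/2 + 1 = 2862, so the closed region contains I + B = 2862 + 18 = 2880 lattice points.

2880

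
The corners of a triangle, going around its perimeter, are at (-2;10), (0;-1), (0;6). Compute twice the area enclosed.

Using the shoelace formula, 2A = |[(-2)·(-1) − 0·10] + [0·6 − 0·(-1)] + [0·10 − (-2)·6]| = 14, so the area is 7.

14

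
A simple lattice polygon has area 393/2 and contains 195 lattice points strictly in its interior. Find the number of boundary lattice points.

5

Pick's theorem gives A = I + B/2 − 1, so B = 2(A − I + 1) = 2(393/2 − 195 + 1) = 5.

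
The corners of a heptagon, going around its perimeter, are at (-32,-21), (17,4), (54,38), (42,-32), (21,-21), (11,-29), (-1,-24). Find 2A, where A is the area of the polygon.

The shoelace formula gives twice the area as |[(-32)·4 − 17·(-21)] + [17·38 − 54·4] + [54·(-32) − 42·38] + [42·(-21) − 21·(-32)] + [21·(-29) − 11·(-21)] + [11·(-24) − (-1)·(-29)] + [(-1)·(-21) − (-32)·(-24)]| = 4293, so the area is 2146.5.

4293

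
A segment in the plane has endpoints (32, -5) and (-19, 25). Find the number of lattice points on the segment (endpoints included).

The number of lattice points on a segment between lattice points is gcd(|Δx|,|Δy|) + 1 = gcd(51,30) + 1 = 3 + 1 = 4.

4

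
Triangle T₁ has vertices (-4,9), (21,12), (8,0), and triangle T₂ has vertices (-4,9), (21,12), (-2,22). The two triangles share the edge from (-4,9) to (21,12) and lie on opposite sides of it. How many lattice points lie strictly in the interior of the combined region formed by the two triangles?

288

The union is the simple quadrilateral with vertices (-4,9), (8,0), (21,12), (-2,22) in order.
The shoelace formula gives twice the area as |((-4)·0 − 8·9) + (8·12 − 21·0) + (21·22 − (-2)·12) + ((-2)·9 − (-4)·22)| = 580, so the area is 290.
The number of boundary lattice points is Σ gcd(|Δx|,|Δy|) = gcd(12,9) + gcd(13,12) + gcd(23,10) + gcd(2,13) = 3+1+1+1 = 6.
By Pick's theorem I = A − B/2 + 1 = 290 − 6/2 + 1 = 288.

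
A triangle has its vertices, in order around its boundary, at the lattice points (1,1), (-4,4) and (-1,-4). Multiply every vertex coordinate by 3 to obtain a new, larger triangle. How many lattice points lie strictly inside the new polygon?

Using the shoelace formula, 2A = |(1·4 − (-4)·1) + ((-4)·(-4) − (-1)·4) + ((-1)·1 − 1·(-4))| = 31, so the area is 31/2.
Along each edge there are gcd(|Δx|,|Δy|)+1 lattice points, so counting each shared vertex once the boundary has gcd(5,3) + gcd(3,8) + gcd(2,5) = 1+1+1 = 3.
Scaling by 3 multiplies the area by 3² = 9 (so the new area is 279/2) and multiplies the boundary lattice-point count by 3, giving 9.
By Pick's theorem, the interior count of the dilated polygon is 279/2 − 9/2 + 1 = 136.

136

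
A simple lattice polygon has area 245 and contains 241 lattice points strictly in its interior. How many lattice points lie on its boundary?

Pick's theorem gives A = I + B/2 − 1, so B = 2(A − I + 1) = 2(245 − 241 + 1) = 10.

10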